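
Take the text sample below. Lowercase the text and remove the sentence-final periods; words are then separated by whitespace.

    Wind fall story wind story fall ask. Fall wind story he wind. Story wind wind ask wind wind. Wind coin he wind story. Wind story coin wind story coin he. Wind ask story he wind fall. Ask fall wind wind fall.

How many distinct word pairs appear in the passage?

41 tokens → 40 bigram windows in total.
Repeated bigrams (each contributes count−1 duplicates):
  wind story: 6
  he wind: 4
  wind wind: 4
  story wind: 3
  wind fall: 3
  ask fall: 2
  coin he: 2
  fall ask: 2
  … (4 more repeated)
22 duplicate windows → 40 − 22 = 18 distinct.

18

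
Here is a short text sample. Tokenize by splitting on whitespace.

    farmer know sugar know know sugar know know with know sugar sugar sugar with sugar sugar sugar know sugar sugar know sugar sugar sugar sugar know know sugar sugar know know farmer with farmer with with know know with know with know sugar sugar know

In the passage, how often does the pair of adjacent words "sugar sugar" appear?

Scanning the 44 overlapping bigram windows for "sugar sugar":
  position 11–12: sugar sugar
  position 12–13: sugar sugar
  position 15–16: sugar sugar
  position 16–17: sugar sugar
  position 19–20: sugar sugar
  position 22–23: sugar sugar
  position 23–24: sugar sugar
  position 24–25: sugar sugar
  position 28–29: sugar sugar
  position 43–44: sugar sugar

10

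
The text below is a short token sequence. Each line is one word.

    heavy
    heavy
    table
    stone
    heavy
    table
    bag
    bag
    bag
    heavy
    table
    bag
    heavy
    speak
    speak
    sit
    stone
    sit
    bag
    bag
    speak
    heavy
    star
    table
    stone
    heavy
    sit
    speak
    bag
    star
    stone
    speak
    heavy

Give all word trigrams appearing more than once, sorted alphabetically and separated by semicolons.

Trigram counts meeting the condition (more than once):
  heavy table bag: 2
  table stone heavy: 2

heavy table bag; table stone heavy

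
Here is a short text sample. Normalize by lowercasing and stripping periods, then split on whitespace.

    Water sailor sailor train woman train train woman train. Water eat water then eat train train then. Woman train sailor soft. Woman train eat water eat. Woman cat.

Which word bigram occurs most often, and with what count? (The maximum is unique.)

"woman train", 4 times

Bigram frequencies (highest first):
  woman train: 4
  train woman: 2
  train train: 2
  water eat: 2
  eat water: 2
  water sailor: 1
  … (14 more, each ≤ 1)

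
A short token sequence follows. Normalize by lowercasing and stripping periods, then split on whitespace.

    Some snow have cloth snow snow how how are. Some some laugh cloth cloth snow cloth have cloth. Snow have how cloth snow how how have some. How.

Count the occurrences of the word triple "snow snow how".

1

Scanning the 26 overlapping trigram windows for "snow snow how":
  position 5–7: snow snow how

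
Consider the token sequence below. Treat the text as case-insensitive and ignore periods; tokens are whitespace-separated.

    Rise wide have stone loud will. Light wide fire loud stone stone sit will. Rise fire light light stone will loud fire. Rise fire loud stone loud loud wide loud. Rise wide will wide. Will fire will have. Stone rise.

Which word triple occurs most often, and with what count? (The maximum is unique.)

Trigram frequencies (highest first):
  fire loud stone: 2
  rise wide have: 1
  wide have stone: 1
  have stone loud: 1
  stone loud will: 1
  loud will light: 1
  … (31 more, each ≤ 1)

"fire loud stone", 2 times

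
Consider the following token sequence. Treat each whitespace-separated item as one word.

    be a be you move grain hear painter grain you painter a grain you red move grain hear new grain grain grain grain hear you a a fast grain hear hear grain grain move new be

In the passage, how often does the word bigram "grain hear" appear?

Scanning the 35 overlapping bigram windows for "grain hear":
  position 6–7: grain hear
  position 17–18: grain hear
  position 23–24: grain hear
  position 29–30: grain hear

4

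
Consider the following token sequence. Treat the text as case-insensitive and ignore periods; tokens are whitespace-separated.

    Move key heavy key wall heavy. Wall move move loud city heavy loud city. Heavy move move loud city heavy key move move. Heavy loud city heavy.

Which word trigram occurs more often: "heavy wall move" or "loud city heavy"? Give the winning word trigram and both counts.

"heavy wall move": 1 occurrence
"loud city heavy": 4 occurrences

"loud city heavy" (4 vs 1)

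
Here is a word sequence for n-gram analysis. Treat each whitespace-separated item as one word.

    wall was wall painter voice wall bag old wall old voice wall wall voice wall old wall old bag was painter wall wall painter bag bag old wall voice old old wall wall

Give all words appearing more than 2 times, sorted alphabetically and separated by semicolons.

Unigram counts meeting the condition (more than 2 times):
  bag: 4
  old: 7
  painter: 3
  voice: 4
  wall: 13

bag; old; painter; voice; wall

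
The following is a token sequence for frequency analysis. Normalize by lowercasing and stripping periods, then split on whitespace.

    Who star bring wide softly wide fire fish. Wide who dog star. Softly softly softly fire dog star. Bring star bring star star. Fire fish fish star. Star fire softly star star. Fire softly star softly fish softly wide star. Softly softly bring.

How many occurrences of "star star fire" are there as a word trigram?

Scanning the 41 overlapping trigram windows for "star star fire":
  position 22–24: star star fire
  position 27–29: star star fire
  position 31–33: star star fire

3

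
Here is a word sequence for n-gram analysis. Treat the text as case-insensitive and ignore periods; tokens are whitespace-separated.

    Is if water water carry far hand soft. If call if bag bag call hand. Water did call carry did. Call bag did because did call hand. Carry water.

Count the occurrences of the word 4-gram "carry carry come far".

0

Scanning the 26 overlapping 4-gram windows for "carry carry come far":
  (none found)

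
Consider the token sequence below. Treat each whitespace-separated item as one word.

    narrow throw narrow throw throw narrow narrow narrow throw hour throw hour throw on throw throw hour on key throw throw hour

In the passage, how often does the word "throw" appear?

10

Scanning the 22 tokens for "throw":
  position 2: throw
  position 4: throw
  position 5: throw
  position 9: throw
  position 11: throw
  position 13: throw
  position 15: throw
  position 16: throw
  position 20: throw
  position 21: throw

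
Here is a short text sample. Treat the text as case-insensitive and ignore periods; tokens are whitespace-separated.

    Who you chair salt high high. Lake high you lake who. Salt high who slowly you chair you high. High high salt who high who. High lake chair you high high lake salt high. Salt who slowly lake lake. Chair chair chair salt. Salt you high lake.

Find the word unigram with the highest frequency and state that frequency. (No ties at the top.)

Unigram frequencies (highest first):
  high: 13
  salt: 7
  lake: 7
  who: 6
  you: 6
  chair: 6
  … (1 more, each ≤ 2)

"high", 13 times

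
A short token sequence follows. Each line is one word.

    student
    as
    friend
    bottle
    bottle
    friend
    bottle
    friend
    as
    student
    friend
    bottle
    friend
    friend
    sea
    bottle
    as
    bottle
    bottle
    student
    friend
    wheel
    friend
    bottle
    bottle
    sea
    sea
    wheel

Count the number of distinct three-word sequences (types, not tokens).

24

28 tokens → 26 trigram windows in total.
Repeated trigrams (each contributes count−1 duplicates):
  friend bottle bottle: 2
  friend bottle friend: 2
2 duplicate windows → 26 − 2 = 24 distinct.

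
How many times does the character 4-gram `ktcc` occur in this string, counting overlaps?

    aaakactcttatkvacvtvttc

Sliding a length-4 window over the 22 characters (19 positions):
  (no match at any position)

0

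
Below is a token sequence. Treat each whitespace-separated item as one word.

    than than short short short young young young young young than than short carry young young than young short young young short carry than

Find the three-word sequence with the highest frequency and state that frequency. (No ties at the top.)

"young young young", 3 times

Trigram frequencies (highest first):
  young young young: 3
  than than short: 2
  short young young: 2
  young young than: 2
  than short short: 1
  short short short: 1
  … (11 more, each ≤ 1)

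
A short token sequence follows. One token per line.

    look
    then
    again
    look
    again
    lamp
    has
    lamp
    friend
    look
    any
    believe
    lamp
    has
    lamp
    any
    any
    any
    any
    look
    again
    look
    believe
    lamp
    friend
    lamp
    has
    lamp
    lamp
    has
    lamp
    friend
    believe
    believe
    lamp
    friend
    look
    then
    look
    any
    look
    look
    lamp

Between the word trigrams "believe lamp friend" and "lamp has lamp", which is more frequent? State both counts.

"believe lamp friend": 2 occurrences
"lamp has lamp": 4 occurrences

"lamp has lamp" (4 vs 2)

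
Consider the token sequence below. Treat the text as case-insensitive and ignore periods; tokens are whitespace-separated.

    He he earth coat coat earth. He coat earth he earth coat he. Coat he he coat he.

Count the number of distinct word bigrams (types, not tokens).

18 tokens → 17 bigram windows in total.
Repeated bigrams (each contributes count−1 duplicates):
  coat he: 3
  he coat: 3
  coat earth: 2
  earth coat: 2
  earth he: 2
  he earth: 2
  he he: 2
9 duplicate windows → 17 − 9 = 8 distinct.

8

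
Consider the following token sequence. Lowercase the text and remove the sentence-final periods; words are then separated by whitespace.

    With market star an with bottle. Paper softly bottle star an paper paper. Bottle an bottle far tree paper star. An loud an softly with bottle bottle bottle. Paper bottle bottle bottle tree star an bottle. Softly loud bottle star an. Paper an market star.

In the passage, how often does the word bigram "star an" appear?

Scanning the 44 overlapping bigram windows for "star an":
  position 3–4: star an
  position 10–11: star an
  position 20–21: star an
  position 34–35: star an
  position 40–41: star an

5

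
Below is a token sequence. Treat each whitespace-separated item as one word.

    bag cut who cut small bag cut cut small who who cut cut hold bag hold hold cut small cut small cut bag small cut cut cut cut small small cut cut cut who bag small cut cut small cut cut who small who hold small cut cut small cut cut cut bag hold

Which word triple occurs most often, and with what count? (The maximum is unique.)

"small cut cut", 6 times

Trigram frequencies (highest first):
  small cut cut: 6
  cut cut small: 4
  cut small cut: 4
  cut cut cut: 4
  bag small cut: 2
  cut cut who: 2
  … (30 more, each ≤ 1)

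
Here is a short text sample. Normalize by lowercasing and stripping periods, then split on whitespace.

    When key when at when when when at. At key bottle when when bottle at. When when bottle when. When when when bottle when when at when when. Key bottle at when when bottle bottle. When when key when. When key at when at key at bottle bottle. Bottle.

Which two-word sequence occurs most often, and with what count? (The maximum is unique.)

Bigram frequencies (highest first):
  when when: 12
  at when: 5
  when key: 4
  when at: 4
  bottle when: 4
  when bottle: 4
  … (8 more, each ≤ 3)

"when when", 12 times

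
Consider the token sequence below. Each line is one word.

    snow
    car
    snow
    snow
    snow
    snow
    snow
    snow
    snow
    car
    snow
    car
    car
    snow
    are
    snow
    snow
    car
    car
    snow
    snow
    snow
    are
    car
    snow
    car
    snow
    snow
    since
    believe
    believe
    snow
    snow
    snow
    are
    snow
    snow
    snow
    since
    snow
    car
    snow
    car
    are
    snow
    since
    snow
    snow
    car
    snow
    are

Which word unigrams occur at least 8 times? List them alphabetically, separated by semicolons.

car; snow

Unigram counts meeting the condition (at least 8 times):
  car: 11
  snow: 30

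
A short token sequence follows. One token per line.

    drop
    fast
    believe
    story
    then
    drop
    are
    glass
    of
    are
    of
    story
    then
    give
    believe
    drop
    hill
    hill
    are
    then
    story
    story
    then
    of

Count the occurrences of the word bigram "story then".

3

Scanning the 23 overlapping bigram windows for "story then":
  position 4–5: story then
  position 12–13: story then
  position 22–23: story then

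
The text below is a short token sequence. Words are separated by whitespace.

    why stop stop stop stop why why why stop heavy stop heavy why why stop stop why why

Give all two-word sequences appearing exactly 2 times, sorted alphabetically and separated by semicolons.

Bigram counts meeting the condition (exactly 2 times):
  stop heavy: 2
  stop why: 2

stop heavy; stop why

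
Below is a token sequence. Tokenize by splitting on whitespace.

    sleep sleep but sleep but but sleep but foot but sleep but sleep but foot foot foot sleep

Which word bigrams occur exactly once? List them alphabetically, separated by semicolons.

but but; foot but; foot sleep; sleep sleep

Bigram counts meeting the condition (exactly once):
  but but: 1
  foot but: 1
  foot sleep: 1
  sleep sleep: 1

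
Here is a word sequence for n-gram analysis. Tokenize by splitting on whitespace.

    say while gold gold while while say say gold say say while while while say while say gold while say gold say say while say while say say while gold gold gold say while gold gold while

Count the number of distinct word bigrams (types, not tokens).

37 tokens → 36 bigram windows in total.
Repeated bigrams (each contributes count−1 duplicates):
  say while: 7
  while say: 6
  gold gold: 4
  say say: 4
  gold say: 3
  gold while: 3
  say gold: 3
  while gold: 3
  … (1 more repeated)
27 duplicate windows → 36 − 27 = 9 distinct.

9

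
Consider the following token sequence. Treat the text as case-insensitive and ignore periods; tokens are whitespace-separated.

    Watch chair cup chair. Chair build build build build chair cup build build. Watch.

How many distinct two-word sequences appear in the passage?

14 tokens → 13 bigram windows in total.
Repeated bigrams (each contributes count−1 duplicates):
  build build: 4
  chair cup: 2
4 duplicate windows → 13 − 4 = 9 distinct.

9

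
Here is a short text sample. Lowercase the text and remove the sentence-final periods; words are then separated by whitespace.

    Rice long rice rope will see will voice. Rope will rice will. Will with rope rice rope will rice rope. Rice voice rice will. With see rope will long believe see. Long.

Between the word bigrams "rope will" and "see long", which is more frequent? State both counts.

"rope will" (4 vs 1)

"rope will": 4 occurrences
"see long": 1 occurrence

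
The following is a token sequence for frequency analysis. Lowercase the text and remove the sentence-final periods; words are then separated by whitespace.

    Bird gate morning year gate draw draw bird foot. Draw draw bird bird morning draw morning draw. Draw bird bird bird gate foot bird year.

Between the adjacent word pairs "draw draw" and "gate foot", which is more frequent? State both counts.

"draw draw": 3 occurrences
"gate foot": 1 occurrence

"draw draw" (3 vs 1)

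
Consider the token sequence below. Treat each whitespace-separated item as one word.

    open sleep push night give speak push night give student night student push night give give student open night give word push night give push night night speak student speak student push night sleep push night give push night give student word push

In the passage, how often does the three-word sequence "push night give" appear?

6

Scanning the 41 overlapping trigram windows for "push night give":
  position 3–5: push night give
  position 7–9: push night give
  position 13–15: push night give
  position 22–24: push night give
  position 35–37: push night give
  position 38–40: push night give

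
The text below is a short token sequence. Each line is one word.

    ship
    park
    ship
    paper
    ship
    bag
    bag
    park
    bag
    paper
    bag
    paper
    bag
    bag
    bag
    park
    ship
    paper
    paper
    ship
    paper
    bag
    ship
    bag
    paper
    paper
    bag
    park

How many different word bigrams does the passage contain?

12

28 tokens → 27 bigram windows in total.
Repeated bigrams (each contributes count−1 duplicates):
  paper bag: 4
  bag bag: 3
  bag paper: 3
  bag park: 3
  ship paper: 3
  paper paper: 2
  paper ship: 2
  park ship: 2
  … (1 more repeated)
15 duplicate windows → 27 − 15 = 12 distinct.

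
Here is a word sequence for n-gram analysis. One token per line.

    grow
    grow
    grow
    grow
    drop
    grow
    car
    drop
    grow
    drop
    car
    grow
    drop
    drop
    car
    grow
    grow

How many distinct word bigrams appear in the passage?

8

17 tokens → 16 bigram windows in total.
Repeated bigrams (each contributes count−1 duplicates):
  grow grow: 4
  grow drop: 3
  car grow: 2
  drop car: 2
  drop grow: 2
8 duplicate windows → 16 − 8 = 8 distinct.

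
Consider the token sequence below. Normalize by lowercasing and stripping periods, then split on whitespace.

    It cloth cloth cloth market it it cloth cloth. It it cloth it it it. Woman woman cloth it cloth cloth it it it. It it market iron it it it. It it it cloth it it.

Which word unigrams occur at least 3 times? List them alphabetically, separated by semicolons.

cloth; it

Unigram counts meeting the condition (at least 3 times):
  cloth: 10
  it: 22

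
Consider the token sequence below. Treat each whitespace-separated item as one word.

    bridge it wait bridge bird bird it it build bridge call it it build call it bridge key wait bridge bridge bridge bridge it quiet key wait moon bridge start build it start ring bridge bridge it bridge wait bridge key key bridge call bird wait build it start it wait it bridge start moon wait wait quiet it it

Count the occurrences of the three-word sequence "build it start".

Scanning the 58 overlapping trigram windows for "build it start":
  position 31–33: build it start
  position 47–49: build it start

2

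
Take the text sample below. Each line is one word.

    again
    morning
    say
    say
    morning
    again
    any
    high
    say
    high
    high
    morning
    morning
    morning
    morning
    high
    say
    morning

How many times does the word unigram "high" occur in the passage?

Scanning the 18 tokens for "high":
  position 8: high
  position 10: high
  position 11: high
  position 16: high

4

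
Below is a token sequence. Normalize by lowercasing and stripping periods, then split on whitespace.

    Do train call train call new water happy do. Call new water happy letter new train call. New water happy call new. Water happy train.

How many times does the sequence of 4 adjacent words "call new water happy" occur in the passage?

Scanning the 22 overlapping 4-gram windows for "call new water happy":
  position 5–8: call new water happy
  position 10–13: call new water happy
  position 17–20: call new water happy
  position 21–24: call new water happy

4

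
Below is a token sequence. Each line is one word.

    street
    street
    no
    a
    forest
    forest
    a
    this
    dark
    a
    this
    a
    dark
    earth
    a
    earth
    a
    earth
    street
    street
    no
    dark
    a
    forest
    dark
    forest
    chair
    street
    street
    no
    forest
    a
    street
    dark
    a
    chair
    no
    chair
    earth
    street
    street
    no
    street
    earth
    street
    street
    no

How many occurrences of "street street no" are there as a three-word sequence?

5

Scanning the 45 overlapping trigram windows for "street street no":
  position 1–3: street street no
  position 19–21: street street no
  position 28–30: street street no
  position 40–42: street street no
  position 45–47: street street no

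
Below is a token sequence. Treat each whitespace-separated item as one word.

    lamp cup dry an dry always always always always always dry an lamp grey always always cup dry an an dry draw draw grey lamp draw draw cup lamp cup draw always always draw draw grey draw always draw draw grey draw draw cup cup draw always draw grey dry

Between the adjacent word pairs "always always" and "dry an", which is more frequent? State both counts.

"always always" (6 vs 3)

"always always": 6 occurrences
"dry an": 3 occurrences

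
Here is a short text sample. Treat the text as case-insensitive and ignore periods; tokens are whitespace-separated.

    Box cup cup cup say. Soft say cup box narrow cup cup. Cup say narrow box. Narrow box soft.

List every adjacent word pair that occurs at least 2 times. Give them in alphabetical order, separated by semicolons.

Bigram counts meeting the condition (at least 2 times):
  box narrow: 2
  cup cup: 4
  cup say: 2
  narrow box: 2

box narrow; cup cup; cup say; narrow box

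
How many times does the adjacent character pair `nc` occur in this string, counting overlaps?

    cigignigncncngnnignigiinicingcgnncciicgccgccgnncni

4

Sliding a length-2 window over the 50 characters (49 positions):
  position 9–10: nc
  position 11–12: nc
  position 33–34: nc
  position 47–48: nc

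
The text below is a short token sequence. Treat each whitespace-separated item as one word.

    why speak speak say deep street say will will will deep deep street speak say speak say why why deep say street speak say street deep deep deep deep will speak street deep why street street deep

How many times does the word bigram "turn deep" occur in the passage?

0

Scanning the 36 overlapping bigram windows for "turn deep":
  (none found)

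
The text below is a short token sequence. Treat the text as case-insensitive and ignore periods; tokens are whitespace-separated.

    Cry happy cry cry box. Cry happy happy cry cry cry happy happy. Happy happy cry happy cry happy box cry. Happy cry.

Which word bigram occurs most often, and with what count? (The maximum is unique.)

Bigram frequencies (highest first):
  cry happy: 6
  happy cry: 5
  happy happy: 4
  cry cry: 3
  box cry: 2
  cry box: 1
  … (1 more, each ≤ 1)

"cry happy", 6 times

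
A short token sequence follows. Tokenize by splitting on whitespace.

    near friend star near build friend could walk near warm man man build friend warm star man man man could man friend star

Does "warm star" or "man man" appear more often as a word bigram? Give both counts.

"man man" (3 vs 1)

"warm star": 1 occurrence
"man man": 3 occurrences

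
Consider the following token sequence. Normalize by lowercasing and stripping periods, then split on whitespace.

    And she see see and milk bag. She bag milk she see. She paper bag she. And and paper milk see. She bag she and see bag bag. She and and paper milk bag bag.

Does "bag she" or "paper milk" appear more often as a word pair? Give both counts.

"bag she" (4 vs 2)

"bag she": 4 occurrences
"paper milk": 2 occurrences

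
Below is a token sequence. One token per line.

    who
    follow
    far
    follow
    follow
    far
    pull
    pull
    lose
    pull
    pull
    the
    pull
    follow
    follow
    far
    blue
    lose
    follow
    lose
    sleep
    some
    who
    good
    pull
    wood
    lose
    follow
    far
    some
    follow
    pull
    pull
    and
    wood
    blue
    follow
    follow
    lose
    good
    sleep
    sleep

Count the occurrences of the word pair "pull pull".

3

Scanning the 41 overlapping bigram windows for "pull pull":
  position 7–8: pull pull
  position 10–11: pull pull
  position 32–33: pull pull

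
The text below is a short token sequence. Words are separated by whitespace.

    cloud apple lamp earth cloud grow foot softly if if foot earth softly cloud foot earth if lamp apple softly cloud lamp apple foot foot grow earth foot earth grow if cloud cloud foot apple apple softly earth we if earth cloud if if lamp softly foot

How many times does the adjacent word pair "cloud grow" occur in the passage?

Scanning the 46 overlapping bigram windows for "cloud grow":
  position 5–6: cloud grow

1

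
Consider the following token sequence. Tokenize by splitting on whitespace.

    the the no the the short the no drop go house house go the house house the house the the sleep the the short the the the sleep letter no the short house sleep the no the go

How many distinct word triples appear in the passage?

38 tokens → 36 trigram windows in total.
Repeated trigrams (each contributes count−1 duplicates):
  the no the: 2
  the short the: 2
  the the short: 2
  the the sleep: 2
4 duplicate windows → 36 − 4 = 32 distinct.

32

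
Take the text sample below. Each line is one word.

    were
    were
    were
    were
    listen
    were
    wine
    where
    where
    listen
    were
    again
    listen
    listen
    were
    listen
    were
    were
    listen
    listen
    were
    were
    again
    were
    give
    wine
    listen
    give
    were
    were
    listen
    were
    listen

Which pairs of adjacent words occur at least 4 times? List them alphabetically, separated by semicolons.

Bigram counts meeting the condition (at least 4 times):
  listen were: 6
  were listen: 5
  were were: 6

listen were; were listen; were were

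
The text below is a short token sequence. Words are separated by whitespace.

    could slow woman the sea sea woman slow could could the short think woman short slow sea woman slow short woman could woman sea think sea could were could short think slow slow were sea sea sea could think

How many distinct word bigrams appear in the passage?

39 tokens → 38 bigram windows in total.
Repeated bigrams (each contributes count−1 duplicates):
  sea sea: 3
  sea could: 2
  sea woman: 2
  short think: 2
  woman slow: 2
6 duplicate windows → 38 − 6 = 32 distinct.

32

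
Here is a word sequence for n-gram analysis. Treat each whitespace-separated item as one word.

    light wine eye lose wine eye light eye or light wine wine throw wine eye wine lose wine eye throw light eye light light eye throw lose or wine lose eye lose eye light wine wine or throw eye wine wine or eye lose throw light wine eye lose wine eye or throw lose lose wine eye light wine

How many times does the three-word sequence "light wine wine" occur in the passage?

Scanning the 57 overlapping trigram windows for "light wine wine":
  position 10–12: light wine wine
  position 34–36: light wine wine

2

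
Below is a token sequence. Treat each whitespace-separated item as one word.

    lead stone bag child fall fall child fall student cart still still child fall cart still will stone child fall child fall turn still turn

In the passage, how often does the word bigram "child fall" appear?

Scanning the 24 overlapping bigram windows for "child fall":
  position 4–5: child fall
  position 7–8: child fall
  position 13–14: child fall
  position 19–20: child fall
  position 21–22: child fall

5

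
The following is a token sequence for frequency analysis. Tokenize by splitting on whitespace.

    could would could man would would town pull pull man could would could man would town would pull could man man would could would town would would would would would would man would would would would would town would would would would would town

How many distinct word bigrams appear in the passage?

15

44 tokens → 43 bigram windows in total.
Repeated bigrams (each contributes count−1 duplicates):
  would would: 14
  would town: 5
  man would: 4
  could man: 3
  could would: 3
  town would: 3
  would could: 3
28 duplicate windows → 43 − 28 = 15 distinct.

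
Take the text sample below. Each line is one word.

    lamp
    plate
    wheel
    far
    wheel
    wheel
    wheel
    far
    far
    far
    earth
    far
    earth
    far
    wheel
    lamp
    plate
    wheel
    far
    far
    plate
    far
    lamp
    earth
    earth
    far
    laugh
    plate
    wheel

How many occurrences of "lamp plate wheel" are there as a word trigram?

2

Scanning the 27 overlapping trigram windows for "lamp plate wheel":
  position 1–3: lamp plate wheel
  position 16–18: lamp plate wheel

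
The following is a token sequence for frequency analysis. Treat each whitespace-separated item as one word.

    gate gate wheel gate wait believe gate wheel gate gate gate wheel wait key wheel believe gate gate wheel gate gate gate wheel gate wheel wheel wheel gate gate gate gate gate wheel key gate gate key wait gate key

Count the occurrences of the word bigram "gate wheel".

Scanning the 39 overlapping bigram windows for "gate wheel":
  position 2–3: gate wheel
  position 7–8: gate wheel
  position 11–12: gate wheel
  position 18–19: gate wheel
  position 22–23: gate wheel
  position 24–25: gate wheel
  position 32–33: gate wheel

7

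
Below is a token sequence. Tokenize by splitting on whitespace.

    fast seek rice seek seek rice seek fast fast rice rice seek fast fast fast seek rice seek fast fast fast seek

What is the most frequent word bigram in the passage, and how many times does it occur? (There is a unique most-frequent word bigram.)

Bigram frequencies (highest first):
  fast fast: 5
  rice seek: 4
  fast seek: 3
  seek rice: 3
  seek fast: 3
  seek seek: 1
  … (2 more, each ≤ 1)

"fast fast", 5 times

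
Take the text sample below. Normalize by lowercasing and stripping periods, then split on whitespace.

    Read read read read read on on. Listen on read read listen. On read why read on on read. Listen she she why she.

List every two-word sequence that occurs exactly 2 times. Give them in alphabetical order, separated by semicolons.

Bigram counts meeting the condition (exactly 2 times):
  listen on: 2
  on on: 2
  read listen: 2
  read on: 2

listen on; on on; read listen; read on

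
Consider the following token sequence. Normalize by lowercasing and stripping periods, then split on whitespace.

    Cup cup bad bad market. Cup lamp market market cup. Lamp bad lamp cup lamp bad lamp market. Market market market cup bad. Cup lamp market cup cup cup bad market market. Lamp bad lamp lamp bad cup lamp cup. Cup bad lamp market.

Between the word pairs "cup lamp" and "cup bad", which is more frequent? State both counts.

"cup lamp": 5 occurrences
"cup bad": 4 occurrences

"cup lamp" (5 vs 4)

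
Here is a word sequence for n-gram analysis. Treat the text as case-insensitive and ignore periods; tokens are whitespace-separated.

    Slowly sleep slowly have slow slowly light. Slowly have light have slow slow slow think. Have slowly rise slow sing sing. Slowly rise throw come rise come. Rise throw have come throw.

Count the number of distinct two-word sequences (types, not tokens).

25

32 tokens → 31 bigram windows in total.
Repeated bigrams (each contributes count−1 duplicates):
  come rise: 2
  have slow: 2
  rise throw: 2
  slow slow: 2
  slowly have: 2
  slowly rise: 2
6 duplicate windows → 31 − 6 = 25 distinct.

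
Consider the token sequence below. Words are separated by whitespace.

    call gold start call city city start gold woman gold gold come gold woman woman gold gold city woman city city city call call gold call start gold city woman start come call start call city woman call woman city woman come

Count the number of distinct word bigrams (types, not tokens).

42 tokens → 41 bigram windows in total.
Repeated bigrams (each contributes count−1 duplicates):
  city woman: 4
  city city: 3
  call city: 2
  call gold: 2
  call start: 2
  gold city: 2
  gold gold: 2
  gold woman: 2
  … (4 more repeated)
15 duplicate windows → 41 − 15 = 26 distinct.

26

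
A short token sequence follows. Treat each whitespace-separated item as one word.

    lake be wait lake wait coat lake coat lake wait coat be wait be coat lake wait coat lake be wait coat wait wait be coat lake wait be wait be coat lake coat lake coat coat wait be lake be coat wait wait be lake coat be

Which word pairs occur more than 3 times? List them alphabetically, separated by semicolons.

Bigram counts meeting the condition (more than 3 times):
  be coat: 4
  be wait: 4
  coat lake: 7
  lake coat: 4
  lake wait: 4
  wait be: 6
  wait coat: 4

be coat; be wait; coat lake; lake coat; lake wait; wait be; wait coat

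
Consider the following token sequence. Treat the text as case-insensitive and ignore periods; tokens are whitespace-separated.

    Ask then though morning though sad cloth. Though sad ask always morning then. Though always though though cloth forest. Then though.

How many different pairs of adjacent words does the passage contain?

21 tokens → 20 bigram windows in total.
Repeated bigrams (each contributes count−1 duplicates):
  then though: 3
  though sad: 2
3 duplicate windows → 20 − 3 = 17 distinct.

17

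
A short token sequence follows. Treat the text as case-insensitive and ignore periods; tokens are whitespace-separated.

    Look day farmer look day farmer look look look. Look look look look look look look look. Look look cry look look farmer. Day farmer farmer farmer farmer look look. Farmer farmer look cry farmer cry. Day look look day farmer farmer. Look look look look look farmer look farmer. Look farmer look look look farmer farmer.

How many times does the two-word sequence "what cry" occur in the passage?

Scanning the 56 overlapping bigram windows for "what cry":
  (none found)

0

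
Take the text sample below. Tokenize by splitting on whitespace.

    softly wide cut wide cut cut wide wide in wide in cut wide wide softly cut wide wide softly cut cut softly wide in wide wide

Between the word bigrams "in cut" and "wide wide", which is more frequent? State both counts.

"wide wide" (4 vs 1)

"in cut": 1 occurrence
"wide wide": 4 occurrences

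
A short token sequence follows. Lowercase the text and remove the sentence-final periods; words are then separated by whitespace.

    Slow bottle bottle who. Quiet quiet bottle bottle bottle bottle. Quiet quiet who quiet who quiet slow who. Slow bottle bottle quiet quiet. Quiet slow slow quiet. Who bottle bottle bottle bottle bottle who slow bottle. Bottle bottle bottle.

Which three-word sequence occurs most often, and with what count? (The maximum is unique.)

Trigram frequencies (highest first):
  bottle bottle bottle: 7
  slow bottle bottle: 3
  bottle bottle who: 2
  bottle bottle quiet: 2
  bottle quiet quiet: 2
  quiet who quiet: 2
  … (18 more, each ≤ 2)

"bottle bottle bottle", 7 times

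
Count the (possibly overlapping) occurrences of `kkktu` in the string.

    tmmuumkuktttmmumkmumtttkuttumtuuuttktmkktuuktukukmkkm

0

Sliding a length-5 window over the 53 characters (49 positions):
  (no match at any position)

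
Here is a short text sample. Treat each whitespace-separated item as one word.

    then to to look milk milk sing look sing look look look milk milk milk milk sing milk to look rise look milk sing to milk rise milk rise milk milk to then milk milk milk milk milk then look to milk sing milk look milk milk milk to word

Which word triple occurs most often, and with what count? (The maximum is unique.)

Trigram frequencies (highest first):
  milk milk milk: 6
  look milk milk: 3
  milk milk sing: 2
  milk sing milk: 2
  milk rise milk: 2
  milk milk to: 2
  … (31 more, each ≤ 1)

"milk milk milk", 6 times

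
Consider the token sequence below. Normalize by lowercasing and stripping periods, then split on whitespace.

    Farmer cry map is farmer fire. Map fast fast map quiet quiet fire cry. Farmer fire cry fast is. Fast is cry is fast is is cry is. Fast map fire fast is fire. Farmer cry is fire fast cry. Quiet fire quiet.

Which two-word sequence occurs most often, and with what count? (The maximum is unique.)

"fast is", 4 times

Bigram frequencies (highest first):
  fast is: 4
  is fast: 3
  cry is: 3
  farmer cry: 2
  farmer fire: 2
  fast map: 2
  … (21 more, each ≤ 2)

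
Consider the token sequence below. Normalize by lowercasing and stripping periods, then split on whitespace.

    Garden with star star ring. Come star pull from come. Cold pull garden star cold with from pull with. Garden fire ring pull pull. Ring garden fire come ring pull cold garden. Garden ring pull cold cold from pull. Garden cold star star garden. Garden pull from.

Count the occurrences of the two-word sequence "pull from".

2

Scanning the 46 overlapping bigram windows for "pull from":
  position 8–9: pull from
  position 46–47: pull from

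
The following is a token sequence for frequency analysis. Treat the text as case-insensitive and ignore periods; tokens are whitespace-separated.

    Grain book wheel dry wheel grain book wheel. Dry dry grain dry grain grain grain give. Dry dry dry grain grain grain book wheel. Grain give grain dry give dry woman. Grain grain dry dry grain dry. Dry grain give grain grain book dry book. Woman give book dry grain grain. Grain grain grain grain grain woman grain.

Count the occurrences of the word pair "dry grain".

Scanning the 57 overlapping bigram windows for "dry grain":
  position 10–11: dry grain
  position 12–13: dry grain
  position 19–20: dry grain
  position 35–36: dry grain
  position 38–39: dry grain
  position 49–50: dry grain

6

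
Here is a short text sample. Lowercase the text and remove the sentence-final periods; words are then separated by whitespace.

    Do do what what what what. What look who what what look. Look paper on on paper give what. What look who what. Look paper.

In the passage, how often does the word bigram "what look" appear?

Scanning the 24 overlapping bigram windows for "what look":
  position 7–8: what look
  position 11–12: what look
  position 20–21: what look
  position 23–24: what look

4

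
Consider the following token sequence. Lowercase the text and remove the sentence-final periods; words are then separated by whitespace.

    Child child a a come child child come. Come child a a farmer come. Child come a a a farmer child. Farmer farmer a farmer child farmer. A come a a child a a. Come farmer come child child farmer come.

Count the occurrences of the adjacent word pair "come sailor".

0

Scanning the 40 overlapping bigram windows for "come sailor":
  (none found)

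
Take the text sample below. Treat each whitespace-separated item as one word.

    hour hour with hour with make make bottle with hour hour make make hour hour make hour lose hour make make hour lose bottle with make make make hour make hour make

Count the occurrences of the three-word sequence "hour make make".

Scanning the 30 overlapping trigram windows for "hour make make":
  position 11–13: hour make make
  position 19–21: hour make make

2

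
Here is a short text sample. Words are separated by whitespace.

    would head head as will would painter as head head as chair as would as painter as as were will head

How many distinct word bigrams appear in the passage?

21 tokens → 20 bigram windows in total.
Repeated bigrams (each contributes count−1 duplicates):
  head as: 2
  head head: 2
  painter as: 2
3 duplicate windows → 20 − 3 = 17 distinct.

17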